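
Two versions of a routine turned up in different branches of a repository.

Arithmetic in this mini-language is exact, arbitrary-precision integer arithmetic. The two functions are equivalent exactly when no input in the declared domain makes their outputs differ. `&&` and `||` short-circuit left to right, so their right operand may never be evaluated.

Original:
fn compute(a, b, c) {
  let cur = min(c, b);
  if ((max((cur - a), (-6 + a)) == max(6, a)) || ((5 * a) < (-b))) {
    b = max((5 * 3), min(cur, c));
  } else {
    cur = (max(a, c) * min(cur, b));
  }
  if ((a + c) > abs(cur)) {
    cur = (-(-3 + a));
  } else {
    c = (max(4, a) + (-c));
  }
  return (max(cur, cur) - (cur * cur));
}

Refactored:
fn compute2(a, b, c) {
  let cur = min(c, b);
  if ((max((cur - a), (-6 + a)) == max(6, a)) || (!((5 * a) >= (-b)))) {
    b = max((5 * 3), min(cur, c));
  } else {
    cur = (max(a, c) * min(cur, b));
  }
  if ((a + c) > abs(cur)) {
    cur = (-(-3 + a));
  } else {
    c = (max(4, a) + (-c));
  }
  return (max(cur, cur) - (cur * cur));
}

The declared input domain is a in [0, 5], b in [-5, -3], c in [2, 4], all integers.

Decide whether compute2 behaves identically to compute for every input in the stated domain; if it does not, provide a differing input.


Behavior is preserved: although boolean connective usage differs, plus comparison usage differs, the outputs never diverge.
Tracing a=5, b=-5, c=2: compute: cur := -5 | ((max((cur - a), (-6 + a)) == max(6, a)) || ((5 * a) < (-b))): false | cur := -25 | ((a + c) > abs(cur)): false | c := 3 | result -650 | compute2: cur := -5 | ((max((cur - a), (-6 + a)) == max(6, a)) || (!((5 * a) >= (-b)))): false | cur := -25 | ((a + c) > abs(cur)): false | c := 3 | result -650 — matching result -650.
Across all 54 domain points the two functions coincide.
verdict: equivalent


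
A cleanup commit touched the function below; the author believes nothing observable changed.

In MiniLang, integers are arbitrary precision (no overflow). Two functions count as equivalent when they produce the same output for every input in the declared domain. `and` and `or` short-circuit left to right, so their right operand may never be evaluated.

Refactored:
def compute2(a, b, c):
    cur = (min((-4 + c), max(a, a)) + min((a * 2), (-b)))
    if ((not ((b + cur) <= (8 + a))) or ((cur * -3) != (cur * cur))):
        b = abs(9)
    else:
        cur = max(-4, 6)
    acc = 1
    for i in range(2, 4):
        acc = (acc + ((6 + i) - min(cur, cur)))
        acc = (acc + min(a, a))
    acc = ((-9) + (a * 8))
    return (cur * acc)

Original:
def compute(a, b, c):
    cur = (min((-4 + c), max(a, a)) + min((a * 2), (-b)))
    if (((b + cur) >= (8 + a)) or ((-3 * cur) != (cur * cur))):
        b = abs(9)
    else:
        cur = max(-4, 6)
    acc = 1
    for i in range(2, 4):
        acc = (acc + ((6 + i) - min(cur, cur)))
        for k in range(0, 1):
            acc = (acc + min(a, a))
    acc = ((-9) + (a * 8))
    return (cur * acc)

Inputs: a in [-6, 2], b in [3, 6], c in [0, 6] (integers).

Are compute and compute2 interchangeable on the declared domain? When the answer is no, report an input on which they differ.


The suspicious-looking change has no observable effect anywhere in the declared ranges.
Spot check at a=2, b=4, c=0 — compute: cur := -8 | (((b + cur) >= (8 + a)) or ((-3 * cur) != (cur * cur))): true | b := 9 | acc := 1 | iter i=2: | acc := 17 | iter k=0: | acc := 19 | iter i=3: | acc := 36 | iter k=0: | acc := 38 | acc := 7 | result -56. compute2: cur := -8 | ((not ((b + cur) <= (8 + a))) or ((cur * -3) != (cur * cur))): true | b := 9 | acc := 1 | iter i=2: | acc := 17 | acc := 19 | iter i=3: | acc := 36 | acc := 38 | acc := 7 | result -56. Both give -56.
Every one of the 252 inputs gives matching results.
verdict: equivalent


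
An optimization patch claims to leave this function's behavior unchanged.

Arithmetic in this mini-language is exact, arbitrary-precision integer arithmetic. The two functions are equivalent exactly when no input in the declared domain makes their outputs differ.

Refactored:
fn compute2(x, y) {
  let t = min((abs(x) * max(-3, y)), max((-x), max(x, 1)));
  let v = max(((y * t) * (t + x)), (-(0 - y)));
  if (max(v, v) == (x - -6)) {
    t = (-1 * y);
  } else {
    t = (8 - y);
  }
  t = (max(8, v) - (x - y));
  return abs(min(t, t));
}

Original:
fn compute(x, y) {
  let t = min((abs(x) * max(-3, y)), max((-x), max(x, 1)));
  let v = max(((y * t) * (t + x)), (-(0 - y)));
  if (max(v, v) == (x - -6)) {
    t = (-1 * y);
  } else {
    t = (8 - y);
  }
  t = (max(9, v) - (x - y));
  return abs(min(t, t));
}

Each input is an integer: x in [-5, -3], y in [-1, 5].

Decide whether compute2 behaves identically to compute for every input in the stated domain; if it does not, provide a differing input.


Not equivalent: x=-5, y=-1 separates them (13 vs 12).
compute: t = -5; v = -1; (max(v, v) == (x - -6)) -> false; t = 9; t = 13; return 13
compute2: t = -5; v = -1; (max(v, v) == (x - -6)) -> false; t = 9; t = 12; return 12
verdict: not equivalent; witness: x=-5, y=-1


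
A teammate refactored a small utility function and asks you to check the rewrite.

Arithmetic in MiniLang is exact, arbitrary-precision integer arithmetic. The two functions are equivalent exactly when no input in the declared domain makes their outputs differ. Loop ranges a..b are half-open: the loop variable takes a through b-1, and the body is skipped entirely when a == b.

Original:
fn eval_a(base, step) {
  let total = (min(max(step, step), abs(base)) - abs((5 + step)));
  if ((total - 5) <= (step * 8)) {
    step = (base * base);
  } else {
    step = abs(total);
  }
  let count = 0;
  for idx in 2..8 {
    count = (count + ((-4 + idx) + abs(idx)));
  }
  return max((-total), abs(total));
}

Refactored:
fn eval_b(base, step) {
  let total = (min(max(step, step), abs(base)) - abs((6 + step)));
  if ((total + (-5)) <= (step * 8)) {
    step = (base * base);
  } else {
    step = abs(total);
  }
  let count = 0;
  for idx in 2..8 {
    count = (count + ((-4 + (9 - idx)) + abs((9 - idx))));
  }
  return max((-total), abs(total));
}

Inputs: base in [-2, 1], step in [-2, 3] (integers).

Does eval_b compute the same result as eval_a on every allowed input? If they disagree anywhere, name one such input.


Not equivalent: base=-2, step=-2 separates them (5 vs 6).
eval_a: total becomes -5; next ((total - 5) <= (step * 8)) evaluates to false; next step becomes 5; next count becomes 0; next at idx=2:; next count becomes 0; next at idx=3:; next count becomes 2; next at idx=4:; next count becomes 6; next at idx=5:; next count becomes 12; next at idx=6:; next count becomes 20; next at idx=7:; next count becomes 30; next final value 5
eval_b: total becomes -6; next ((total + (-5)) <= (step * 8)) evaluates to false; next step becomes 6; next count becomes 0; next at idx=2:; next count becomes 10; next at idx=3:; next count becomes 18; next at idx=4:; next count becomes 24; next at idx=5:; next count becomes 28; next at idx=6:; next count becomes 30; next at idx=7:; next count becomes 30; next final value 6
verdict: not equivalent; witness: base=-2, step=-2


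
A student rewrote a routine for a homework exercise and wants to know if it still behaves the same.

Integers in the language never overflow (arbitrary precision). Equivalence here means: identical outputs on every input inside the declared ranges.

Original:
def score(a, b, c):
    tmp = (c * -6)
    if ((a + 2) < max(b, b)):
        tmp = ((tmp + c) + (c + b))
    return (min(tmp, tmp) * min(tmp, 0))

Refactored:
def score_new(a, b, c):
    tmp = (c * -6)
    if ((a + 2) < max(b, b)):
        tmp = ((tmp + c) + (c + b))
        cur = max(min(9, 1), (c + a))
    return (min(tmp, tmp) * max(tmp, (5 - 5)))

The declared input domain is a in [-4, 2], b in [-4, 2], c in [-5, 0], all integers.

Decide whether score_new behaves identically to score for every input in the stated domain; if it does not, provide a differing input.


There is a counterexample at a=-4, b=-4, c=-5: 0 on one side, 900 on the other.
score: tmp = 30; ((a + 2) < max(b, b)) -> false; return 0
score_new: tmp = 30; ((a + 2) < max(b, b)) -> false; return 900
verdict: not equivalent; witness: a=-4, b=-4, c=-5


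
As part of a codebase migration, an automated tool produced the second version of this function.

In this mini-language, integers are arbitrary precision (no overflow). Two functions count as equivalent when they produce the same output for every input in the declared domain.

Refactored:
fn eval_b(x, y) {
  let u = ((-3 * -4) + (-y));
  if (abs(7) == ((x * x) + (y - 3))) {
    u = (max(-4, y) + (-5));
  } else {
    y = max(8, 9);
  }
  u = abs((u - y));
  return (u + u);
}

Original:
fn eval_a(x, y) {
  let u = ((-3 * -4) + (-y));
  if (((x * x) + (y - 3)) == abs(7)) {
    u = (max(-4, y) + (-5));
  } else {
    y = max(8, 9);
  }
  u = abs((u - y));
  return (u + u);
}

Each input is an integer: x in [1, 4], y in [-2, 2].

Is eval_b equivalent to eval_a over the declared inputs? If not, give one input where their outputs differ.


The two are interchangeable: same computation, different form, and every declared input agrees.
Tracing x=1, y=0: eval_a: u becomes 12; next (((x * x) + (y - 3)) == abs(7)) evaluates to false; next y becomes 9; next u becomes 3; next final value 6 | eval_b: u becomes 12; next (abs(7) == ((x * x) + (y - 3))) evaluates to false; next y becomes 9; next u becomes 3; next final value 6 — matching result 6.
Every one of the 20 inputs gives matching results.
verdict: equivalent


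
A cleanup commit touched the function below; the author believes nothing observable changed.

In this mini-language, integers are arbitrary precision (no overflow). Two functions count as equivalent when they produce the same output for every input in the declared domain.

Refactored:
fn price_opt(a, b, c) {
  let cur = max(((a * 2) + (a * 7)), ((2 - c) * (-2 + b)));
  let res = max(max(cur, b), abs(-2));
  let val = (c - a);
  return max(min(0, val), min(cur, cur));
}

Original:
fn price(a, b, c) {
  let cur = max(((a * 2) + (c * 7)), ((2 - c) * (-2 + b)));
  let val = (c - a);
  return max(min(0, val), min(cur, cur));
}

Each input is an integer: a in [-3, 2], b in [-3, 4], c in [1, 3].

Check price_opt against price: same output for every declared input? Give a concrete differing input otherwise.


There is a counterexample at a=-3, b=-3, c=1: 1 on one side, 0 on the other.
price: cur=1, then val=4, then returns 1
price_opt: cur=-5, then res=2, then val=4, then returns 0
verdict: not equivalent; witness: a=-3, b=-3, c=1


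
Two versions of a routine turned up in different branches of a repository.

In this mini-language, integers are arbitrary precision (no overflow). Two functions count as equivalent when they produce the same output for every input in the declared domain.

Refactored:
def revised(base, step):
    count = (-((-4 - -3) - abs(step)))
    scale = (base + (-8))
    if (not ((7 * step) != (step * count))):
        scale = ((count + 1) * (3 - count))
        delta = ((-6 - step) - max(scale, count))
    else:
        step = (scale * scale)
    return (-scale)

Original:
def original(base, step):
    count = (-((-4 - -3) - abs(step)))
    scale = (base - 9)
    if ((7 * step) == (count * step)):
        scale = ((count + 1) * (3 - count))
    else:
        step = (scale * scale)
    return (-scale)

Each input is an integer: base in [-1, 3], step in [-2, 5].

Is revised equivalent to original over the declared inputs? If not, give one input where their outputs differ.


Take base=-1, step=-2.
original: count becomes 3; next scale becomes -10; next ((7 * step) == (count * step)) evaluates to false; next step becomes 100; next final value 10
revised: count becomes 3; next scale becomes -9; next (not ((7 * step) != (step * count))) evaluates to false; next step becomes 81; next final value 9
10 != 9, so the rewrite changes behavior.
verdict: not equivalent; witness: base=-1, step=-2


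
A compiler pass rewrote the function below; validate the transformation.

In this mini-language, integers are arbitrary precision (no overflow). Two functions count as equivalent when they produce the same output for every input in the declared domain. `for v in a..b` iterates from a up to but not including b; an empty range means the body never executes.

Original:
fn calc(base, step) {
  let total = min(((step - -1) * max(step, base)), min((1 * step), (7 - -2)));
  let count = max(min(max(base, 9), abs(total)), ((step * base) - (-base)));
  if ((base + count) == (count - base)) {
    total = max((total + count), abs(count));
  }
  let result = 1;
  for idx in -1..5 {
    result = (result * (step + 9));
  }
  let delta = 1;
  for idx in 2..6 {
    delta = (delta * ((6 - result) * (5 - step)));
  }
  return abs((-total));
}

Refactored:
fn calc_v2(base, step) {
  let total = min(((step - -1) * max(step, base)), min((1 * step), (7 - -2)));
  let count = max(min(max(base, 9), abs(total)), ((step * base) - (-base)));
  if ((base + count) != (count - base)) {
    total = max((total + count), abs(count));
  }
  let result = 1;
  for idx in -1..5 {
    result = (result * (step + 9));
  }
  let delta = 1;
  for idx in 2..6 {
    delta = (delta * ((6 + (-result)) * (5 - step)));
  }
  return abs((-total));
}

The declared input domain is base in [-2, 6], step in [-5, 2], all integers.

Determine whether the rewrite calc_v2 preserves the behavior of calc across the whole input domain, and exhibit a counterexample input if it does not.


These are not equivalent — on base=-2, step=-5 the outputs split (5 vs 8).
calc: total = -5; count = 8; ((base + count) == (count - base)) -> false; result = 1; [idx=-1]; result = 4; [idx=0]; result = 16; [idx=1]; result = 64; [idx=2]; result = 256; [idx=3]; result = 1024; [idx=4]; result = 4096; delta = 1; [idx=2]; delta = -40900; [idx=3]; delta = 1672810000; [idx=4]; delta = -68417929000000; [idx=5]; delta = 2798293296100000000; return 5
calc_v2: total = -5; count = 8; ((base + count) != (count - base)) -> true; total = 8; result = 1; [idx=-1]; result = 4; [idx=0]; result = 16; [idx=1]; result = 64; [idx=2]; result = 256; [idx=3]; result = 1024; [idx=4]; result = 4096; delta = 1; [idx=2]; delta = -40900; [idx=3]; delta = 1672810000; [idx=4]; delta = -68417929000000; [idx=5]; delta = 2798293296100000000; return 8
verdict: not equivalent; witness: base=-2, step=-5


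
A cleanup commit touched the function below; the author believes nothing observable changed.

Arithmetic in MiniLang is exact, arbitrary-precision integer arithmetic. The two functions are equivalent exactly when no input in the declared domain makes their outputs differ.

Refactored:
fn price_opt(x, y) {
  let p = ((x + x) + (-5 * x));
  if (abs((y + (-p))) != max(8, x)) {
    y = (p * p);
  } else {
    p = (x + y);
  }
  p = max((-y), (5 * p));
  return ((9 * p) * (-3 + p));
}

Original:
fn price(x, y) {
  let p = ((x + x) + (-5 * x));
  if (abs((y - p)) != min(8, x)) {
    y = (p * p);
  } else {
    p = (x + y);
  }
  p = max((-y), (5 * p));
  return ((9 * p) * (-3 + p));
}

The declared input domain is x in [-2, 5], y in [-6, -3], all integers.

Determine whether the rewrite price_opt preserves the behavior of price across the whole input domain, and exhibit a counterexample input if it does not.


Run the pair on x=-1, y=-5.
price: p := 3 | (abs((y - p)) != min(8, x)): true | y := 9 | p := 15 | result 1620
price_opt: p := 3 | (abs((y + (-p))) != max(8, x)): false | p := -6 | p := 5 | result 90
1620 != 90, so the rewrite changes behavior.
verdict: not equivalent; witness: x=-1, y=-5


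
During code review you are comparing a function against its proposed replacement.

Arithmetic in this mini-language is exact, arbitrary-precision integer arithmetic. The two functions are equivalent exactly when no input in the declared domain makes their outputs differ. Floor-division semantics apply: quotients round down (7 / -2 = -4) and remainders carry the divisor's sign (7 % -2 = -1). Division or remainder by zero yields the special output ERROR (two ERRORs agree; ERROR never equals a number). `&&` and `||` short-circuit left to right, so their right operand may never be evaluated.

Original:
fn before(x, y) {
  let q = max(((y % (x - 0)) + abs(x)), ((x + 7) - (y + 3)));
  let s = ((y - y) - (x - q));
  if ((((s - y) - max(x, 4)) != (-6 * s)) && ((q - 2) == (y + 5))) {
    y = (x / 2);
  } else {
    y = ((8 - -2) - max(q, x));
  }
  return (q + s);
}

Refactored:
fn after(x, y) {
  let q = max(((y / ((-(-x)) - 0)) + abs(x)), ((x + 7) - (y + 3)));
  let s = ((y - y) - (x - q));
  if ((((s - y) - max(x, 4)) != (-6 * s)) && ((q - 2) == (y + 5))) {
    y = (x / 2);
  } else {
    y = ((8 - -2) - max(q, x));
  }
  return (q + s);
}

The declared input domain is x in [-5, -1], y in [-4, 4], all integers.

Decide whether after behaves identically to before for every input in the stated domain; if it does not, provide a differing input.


These are not equivalent — on x=-5, y=-4 the outputs split (11 vs 15).
before: q := 3 | s := 8 | ((((s - y) - max(x, 4)) != (-6 * s)) && ((q - 2) == (y + 5))): true | y := -3 | result 11
after: q := 5 | s := 10 | ((((s - y) - max(x, 4)) != (-6 * s)) && ((q - 2) == (y + 5))): false | y := 5 | result 15
verdict: not equivalent; witness: x=-5, y=-4


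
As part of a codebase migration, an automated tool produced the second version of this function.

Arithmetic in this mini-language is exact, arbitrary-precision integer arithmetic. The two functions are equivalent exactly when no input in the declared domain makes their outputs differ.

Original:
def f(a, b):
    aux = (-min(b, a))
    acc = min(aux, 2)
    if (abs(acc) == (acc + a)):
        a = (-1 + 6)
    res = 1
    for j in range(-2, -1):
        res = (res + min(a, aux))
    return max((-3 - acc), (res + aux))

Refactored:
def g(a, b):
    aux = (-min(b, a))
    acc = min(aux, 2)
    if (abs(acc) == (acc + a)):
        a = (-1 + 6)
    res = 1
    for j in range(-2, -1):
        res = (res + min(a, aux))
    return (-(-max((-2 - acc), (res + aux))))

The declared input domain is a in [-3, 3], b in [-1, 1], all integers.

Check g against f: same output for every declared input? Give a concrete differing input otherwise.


Equivalent. The edit looks behavioral (`-3` became `-2`), but over these ranges it never changes the outcome.
Every one of the 21 inputs gives matching results.
Spot check at a=1, b=1 — f: aux becomes -1; next acc becomes -1; next (abs(acc) == (acc + a)) evaluates to false; next res becomes 1; next at j=-2:; next res becomes 0; next final value -1. g: aux becomes -1; next acc becomes -1; next (abs(acc) == (acc + a)) evaluates to false; next res becomes 1; next at j=-2:; next res becomes 0; next final value -1. Both give -1.
verdict: equivalent


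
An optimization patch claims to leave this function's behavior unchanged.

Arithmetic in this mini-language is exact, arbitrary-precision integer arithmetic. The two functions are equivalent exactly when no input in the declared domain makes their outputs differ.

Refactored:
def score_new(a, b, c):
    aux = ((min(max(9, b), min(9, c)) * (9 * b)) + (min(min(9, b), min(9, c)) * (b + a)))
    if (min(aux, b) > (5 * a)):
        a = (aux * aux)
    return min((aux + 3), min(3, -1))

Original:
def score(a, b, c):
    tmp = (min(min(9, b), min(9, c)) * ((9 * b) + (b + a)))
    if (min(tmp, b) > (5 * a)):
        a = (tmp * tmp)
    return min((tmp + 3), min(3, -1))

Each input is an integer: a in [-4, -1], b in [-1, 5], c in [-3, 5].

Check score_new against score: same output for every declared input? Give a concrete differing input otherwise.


Not equivalent: a=-4, b=-1, c=2 separates them (-1 vs -10).
score: tmp := 14 | (min(tmp, b) > (5 * a)): true | a := 196 | result -1
score_new: aux := -13 | (min(aux, b) > (5 * a)): true | a := 169 | result -10
verdict: not equivalent; witness: a=-4, b=-1, c=2


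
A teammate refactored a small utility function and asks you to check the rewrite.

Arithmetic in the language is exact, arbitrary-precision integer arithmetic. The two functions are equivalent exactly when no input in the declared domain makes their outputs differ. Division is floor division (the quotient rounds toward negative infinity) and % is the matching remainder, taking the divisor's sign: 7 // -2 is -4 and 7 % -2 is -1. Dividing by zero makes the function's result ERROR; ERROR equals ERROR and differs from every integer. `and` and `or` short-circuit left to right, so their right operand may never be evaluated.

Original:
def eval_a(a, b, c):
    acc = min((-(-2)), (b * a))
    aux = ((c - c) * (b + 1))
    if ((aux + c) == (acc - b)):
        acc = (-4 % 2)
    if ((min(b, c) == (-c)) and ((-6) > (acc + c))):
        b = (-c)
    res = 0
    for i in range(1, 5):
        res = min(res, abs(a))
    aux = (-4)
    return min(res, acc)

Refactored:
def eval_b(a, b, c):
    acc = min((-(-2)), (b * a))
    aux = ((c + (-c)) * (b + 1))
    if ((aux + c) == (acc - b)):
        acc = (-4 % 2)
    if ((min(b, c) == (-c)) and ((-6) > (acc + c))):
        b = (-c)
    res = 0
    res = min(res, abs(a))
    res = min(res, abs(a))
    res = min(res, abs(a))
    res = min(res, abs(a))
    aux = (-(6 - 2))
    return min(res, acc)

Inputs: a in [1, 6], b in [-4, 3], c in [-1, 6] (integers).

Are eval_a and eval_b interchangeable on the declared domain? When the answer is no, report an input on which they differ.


The two versions differ — the changes include loop structure differs; also statement counts differ; also arithmetic usage differs; also local variable names differ; also min/max/abs usage differs; also constant usage differs.
As a probe, take a=2, b=-2, c=1: eval_a runs acc becomes -4; next aux becomes 0; next ((aux + c) == (acc - b)) evaluates to false; next ((min(b, c) == (-c)) and ((-6) > (acc + c))) evaluates to false; next res becomes 0; next at i=1:; next res becomes 0; next at i=2:; next res becomes 0; next at i=3:; next res becomes 0; next at i=4:; next res becomes 0; next aux becomes -4; next final value -4; eval_b runs acc becomes -4; next aux becomes 0; next ((aux + c) == (acc - b)) evaluates to false; next ((min(b, c) == (-c)) and ((-6) > (acc + c))) evaluates to false; next res becomes 0; next res becomes 0; next res becomes 0; next res becomes 0; next res becomes 0; next aux becomes -4; next final value -4; both end at -4.
Every one of the 384 inputs gives matching results.
verdict: equivalent


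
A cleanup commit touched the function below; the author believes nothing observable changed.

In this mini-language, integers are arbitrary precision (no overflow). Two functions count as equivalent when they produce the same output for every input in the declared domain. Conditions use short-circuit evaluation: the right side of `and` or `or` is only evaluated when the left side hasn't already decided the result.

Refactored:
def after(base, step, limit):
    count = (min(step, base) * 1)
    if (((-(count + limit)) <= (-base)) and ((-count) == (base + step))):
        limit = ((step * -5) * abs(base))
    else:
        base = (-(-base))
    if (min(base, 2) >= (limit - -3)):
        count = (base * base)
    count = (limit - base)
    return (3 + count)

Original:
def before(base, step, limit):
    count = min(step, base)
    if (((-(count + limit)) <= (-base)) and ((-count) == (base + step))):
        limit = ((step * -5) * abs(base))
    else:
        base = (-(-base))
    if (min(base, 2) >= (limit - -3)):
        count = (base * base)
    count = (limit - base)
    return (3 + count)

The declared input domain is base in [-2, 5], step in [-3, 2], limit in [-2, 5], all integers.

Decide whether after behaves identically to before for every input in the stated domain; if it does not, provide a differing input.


The two versions differ — the changes include arithmetic usage differs, plus constant usage differs.
Tracing base=3, step=0, limit=-2: before: count becomes 0; next (((-(count + limit)) <= (-base)) and ((-count) == (base + step))) evaluates to false; next base becomes 3; next (min(base, 2) >= (limit - -3)) evaluates to true; next count becomes 9; next count becomes -5; next final value -2 | after: count becomes 0; next (((-(count + limit)) <= (-base)) and ((-count) == (base + step))) evaluates to false; next base becomes 3; next (min(base, 2) >= (limit - -3)) evaluates to true; next count becomes 9; next count becomes -5; next final value -2 — matching result -2.
Across all 384 domain points the two functions coincide.
verdict: equivalent


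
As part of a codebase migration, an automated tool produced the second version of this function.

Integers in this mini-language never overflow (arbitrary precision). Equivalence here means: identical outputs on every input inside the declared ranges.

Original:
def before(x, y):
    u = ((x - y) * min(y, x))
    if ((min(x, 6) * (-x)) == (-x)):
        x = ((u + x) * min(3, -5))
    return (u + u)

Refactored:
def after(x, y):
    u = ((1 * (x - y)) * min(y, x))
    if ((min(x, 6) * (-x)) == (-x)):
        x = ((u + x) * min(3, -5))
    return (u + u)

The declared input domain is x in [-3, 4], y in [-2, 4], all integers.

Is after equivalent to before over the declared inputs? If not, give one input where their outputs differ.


Reading the diff, among the changes: constant usage differs, and arithmetic usage differs.
Tracing x=-1, y=1: before: u=2, then ((min(x, 6) * (-x)) == (-x)) is false, then returns 4 | after: u=2, then ((min(x, 6) * (-x)) == (-x)) is false, then returns 4 — matching result 4.
Checked all 56 inputs in the declared domain: the outputs agree on every one.
verdict: equivalent


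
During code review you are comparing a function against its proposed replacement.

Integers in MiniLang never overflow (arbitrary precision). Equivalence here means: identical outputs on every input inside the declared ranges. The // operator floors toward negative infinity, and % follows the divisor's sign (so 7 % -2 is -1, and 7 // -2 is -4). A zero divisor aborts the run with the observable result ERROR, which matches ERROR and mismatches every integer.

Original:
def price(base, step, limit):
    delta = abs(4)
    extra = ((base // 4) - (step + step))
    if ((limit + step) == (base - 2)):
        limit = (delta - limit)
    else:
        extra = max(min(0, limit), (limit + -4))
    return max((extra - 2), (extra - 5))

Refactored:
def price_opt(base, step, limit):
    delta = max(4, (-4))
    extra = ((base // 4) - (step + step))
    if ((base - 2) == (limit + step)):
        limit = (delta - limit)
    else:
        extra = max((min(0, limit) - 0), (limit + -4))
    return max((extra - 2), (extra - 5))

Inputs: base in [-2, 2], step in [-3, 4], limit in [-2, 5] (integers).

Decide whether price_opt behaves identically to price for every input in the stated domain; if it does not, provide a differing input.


Reading the diff, among the changes: min/max/abs usage differs, and constant usage differs, and arithmetic usage differs.
Spot check at base=2, step=-3, limit=4 — price: delta=4, then extra=6, then ((limit + step) == (base - 2)) is false, then extra=0, then returns -2. price_opt: delta=4, then extra=6, then ((base - 2) == (limit + step)) is false, then extra=0, then returns -2. Both give -2.
Sweeping the whole domain (320 inputs) finds no disagreement.
verdict: equivalent


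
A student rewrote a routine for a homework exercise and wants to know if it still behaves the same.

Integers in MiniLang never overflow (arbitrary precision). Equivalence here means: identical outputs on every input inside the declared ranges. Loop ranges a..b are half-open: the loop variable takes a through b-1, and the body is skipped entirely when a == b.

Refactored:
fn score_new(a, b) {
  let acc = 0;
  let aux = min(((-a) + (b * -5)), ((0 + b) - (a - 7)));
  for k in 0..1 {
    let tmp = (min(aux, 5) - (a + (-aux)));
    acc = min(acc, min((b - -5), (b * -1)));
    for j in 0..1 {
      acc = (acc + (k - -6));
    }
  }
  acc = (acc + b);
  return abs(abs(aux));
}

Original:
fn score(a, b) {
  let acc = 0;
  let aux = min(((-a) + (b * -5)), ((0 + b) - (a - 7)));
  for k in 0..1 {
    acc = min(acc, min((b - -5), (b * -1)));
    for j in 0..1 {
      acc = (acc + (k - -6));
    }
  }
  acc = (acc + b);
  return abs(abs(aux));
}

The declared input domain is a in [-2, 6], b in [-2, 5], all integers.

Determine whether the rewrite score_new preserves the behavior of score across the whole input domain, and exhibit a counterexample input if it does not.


Differences: constant usage differs, and statement counts differ, and arithmetic usage differs, and local variable names differ, and min/max/abs usage differs — yet all 72 inputs agree.
verdict: equivalent


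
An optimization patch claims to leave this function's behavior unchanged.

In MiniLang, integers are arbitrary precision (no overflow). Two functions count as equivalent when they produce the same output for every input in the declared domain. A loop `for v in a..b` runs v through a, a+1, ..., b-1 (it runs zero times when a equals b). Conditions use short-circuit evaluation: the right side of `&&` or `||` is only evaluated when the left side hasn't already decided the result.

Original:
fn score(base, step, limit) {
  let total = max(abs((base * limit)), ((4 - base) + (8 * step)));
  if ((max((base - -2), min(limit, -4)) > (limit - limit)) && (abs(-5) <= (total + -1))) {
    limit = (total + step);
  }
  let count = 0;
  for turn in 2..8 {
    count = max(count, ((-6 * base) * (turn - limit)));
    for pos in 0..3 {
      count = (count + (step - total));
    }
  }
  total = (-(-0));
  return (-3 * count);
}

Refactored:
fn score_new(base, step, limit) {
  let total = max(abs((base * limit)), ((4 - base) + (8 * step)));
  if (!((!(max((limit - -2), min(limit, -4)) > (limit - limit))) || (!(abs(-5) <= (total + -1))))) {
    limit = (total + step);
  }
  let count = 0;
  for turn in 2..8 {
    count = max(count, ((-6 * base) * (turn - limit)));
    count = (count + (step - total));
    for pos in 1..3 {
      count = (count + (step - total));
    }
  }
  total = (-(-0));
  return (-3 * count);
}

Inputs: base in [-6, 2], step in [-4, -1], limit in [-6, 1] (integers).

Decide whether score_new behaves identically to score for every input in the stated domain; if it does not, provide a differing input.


Input base=-6, step=-4, limit=-1: -774 from score versus -450 from score_new.
verdict: not equivalent; witness: base=-6, step=-4, limit=-1


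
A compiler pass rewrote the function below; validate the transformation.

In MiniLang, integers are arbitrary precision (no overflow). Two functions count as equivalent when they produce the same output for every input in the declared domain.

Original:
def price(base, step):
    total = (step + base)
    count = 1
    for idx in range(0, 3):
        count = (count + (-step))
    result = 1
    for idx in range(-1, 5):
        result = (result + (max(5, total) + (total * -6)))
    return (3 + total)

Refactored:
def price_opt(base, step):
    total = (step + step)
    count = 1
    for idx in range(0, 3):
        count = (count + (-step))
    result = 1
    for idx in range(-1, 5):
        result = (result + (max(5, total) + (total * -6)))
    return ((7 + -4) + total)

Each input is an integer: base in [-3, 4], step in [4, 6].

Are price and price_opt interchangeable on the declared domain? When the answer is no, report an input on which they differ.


On input base=-3, step=4, price returns 4 while price_opt returns 11.
verdict: not equivalent; witness: base=-3, step=4


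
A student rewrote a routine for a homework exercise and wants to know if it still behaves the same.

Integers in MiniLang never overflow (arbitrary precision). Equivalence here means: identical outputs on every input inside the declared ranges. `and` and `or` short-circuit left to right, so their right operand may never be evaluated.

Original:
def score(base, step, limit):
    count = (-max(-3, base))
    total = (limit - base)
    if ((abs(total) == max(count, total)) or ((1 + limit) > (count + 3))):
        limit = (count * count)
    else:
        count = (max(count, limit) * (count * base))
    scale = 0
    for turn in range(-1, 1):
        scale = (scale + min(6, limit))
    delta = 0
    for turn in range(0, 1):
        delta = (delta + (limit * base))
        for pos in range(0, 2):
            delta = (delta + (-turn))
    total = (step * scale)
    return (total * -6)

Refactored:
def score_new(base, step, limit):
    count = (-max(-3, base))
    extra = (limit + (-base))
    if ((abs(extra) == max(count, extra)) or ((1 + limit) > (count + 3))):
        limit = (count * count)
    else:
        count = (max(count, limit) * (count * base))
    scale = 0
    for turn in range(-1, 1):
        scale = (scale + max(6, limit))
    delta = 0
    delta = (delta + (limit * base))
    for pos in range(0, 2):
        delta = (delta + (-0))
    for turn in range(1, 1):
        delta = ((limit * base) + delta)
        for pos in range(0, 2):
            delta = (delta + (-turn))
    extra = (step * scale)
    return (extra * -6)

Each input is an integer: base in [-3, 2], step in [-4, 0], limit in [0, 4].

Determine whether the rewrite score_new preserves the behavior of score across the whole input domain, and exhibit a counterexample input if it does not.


These are not equivalent — on base=-3, step=-4, limit=0 the outputs split (288 vs 432).
score: count=3, then total=3, then ((abs(total) == max(count, total)) or ((1 + limit) > (count + 3))) is true, then limit=9, then scale=0, then (turn=-1), then scale=6, then (turn=0), then scale=12, then delta=0, then (turn=0), then delta=-27, then (pos=0), then delta=-27, then (pos=1), then delta=-27, then total=-48, then returns 288
score_new: count=3, then extra=3, then ((abs(extra) == max(count, extra)) or ((1 + limit) > (count + 3))) is true, then limit=9, then scale=0, then (turn=-1), then scale=9, then (turn=0), then scale=18, then delta=0, then delta=-27, then (pos=0), then delta=-27, then (pos=1), then delta=-27, then the loop over turn runs zero times, then extra=-72, then returns 432
verdict: not equivalent; witness: base=-3, step=-4, limit=0


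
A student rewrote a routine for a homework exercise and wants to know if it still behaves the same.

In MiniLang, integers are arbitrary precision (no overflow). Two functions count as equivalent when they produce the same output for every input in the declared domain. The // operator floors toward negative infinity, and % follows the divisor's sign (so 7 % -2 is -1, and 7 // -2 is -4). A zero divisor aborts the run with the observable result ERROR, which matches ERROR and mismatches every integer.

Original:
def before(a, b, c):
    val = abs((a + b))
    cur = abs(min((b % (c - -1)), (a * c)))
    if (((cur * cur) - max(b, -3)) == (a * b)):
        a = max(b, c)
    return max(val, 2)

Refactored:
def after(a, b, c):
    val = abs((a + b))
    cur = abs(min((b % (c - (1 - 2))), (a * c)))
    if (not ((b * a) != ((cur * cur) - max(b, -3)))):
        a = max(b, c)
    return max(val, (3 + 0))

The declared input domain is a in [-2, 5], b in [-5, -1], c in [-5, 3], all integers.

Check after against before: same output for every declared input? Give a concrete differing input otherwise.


These are not equivalent — on a=-1, b=-1, c=-5 the outputs split (2 vs 3).
before: val = 2; cur = 1; (((cur * cur) - max(b, -3)) == (a * b)) -> false; return 2
after: val = 2; cur = 1; (not ((b * a) != ((cur * cur) - max(b, -3)))) -> false; return 3
verdict: not equivalent; witness: a=-1, b=-1, c=-5


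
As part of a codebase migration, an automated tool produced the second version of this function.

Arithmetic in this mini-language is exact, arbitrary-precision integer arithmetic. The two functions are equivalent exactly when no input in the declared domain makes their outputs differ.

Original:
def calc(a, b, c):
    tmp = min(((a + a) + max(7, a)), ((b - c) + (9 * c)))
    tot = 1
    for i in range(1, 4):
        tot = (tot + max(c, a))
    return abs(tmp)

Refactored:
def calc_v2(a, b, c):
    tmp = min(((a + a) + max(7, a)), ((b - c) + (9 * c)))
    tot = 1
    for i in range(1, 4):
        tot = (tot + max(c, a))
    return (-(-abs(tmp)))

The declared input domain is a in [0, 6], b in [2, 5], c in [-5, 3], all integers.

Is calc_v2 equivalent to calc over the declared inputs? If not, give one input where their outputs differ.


Side by side, the visible changes include: same computation, different form.
As a probe, take a=4, b=5, c=-5: calc runs tmp = -35; tot = 1; [i=1]; tot = 5; [i=2]; tot = 9; [i=3]; tot = 13; return 35; calc_v2 runs tmp = -35; tot = 1; [i=1]; tot = 5; [i=2]; tot = 9; [i=3]; tot = 13; return 35; both end at 35.
An exhaustive pass over the 252 declared inputs shows identical outputs.
verdict: equivalent


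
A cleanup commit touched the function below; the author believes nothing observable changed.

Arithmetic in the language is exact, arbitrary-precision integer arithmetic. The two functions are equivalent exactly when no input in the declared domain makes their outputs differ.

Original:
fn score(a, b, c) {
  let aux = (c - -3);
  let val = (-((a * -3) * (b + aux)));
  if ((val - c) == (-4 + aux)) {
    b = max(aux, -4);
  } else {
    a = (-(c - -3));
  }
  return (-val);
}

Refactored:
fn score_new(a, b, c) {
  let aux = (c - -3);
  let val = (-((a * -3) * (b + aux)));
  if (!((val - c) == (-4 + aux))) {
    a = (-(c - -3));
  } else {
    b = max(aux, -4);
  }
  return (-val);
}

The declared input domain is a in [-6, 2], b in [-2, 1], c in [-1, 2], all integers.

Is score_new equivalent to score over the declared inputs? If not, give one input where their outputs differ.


The two are interchangeable: boolean connective usage differs, and every declared input agrees.
Spot check at a=2, b=-2, c=2 — score: aux=5, then val=18, then ((val - c) == (-4 + aux)) is false, then a=-5, then returns -18. score_new: aux=5, then val=18, then (!((val - c) == (-4 + aux))) is true, then a=-5, then returns -18. Both give -18.
An exhaustive pass over the 144 declared inputs shows identical outputs.
verdict: equivalent


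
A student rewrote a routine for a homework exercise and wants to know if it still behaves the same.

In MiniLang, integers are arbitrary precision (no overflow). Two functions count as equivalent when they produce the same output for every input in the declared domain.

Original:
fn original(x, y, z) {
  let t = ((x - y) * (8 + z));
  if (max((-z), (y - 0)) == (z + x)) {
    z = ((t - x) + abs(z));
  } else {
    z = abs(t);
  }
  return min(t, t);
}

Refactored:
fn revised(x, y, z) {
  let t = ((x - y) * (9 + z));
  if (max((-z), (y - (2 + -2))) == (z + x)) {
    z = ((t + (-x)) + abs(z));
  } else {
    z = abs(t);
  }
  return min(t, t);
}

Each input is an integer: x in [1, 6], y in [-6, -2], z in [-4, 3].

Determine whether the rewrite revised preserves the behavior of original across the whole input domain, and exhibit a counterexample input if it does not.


Evaluate both at x=1, y=-6, z=-4.
original: t := 28 | (max((-z), (y - 0)) == (z + x)): false | z := 28 | result 28
revised: t := 35 | (max((-z), (y - (2 + -2))) == (z + x)): false | z := 35 | result 35
28 != 35, so the rewrite changes behavior.
verdict: not equivalent; witness: x=1, y=-6, z=-4


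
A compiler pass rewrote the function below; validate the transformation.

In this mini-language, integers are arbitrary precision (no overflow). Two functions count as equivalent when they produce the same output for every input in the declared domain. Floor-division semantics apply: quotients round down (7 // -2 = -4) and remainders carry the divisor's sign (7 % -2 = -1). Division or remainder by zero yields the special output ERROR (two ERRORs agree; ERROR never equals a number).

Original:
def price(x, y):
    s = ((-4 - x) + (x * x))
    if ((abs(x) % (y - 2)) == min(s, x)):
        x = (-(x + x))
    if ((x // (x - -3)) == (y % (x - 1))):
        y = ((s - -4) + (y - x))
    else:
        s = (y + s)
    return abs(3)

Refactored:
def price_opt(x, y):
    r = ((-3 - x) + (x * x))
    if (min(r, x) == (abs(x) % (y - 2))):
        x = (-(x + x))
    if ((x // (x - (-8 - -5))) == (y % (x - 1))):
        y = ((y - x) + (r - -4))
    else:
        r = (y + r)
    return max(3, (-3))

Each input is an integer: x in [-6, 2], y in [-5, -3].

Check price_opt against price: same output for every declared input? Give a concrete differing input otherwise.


Try x=1, y=-3.
price: s becomes -4; next ((abs(x) % (y - 2)) == min(s, x)) evaluates to true; next x becomes -2; next ((x // (x - -3)) == (y % (x - 1))) evaluates to false; next s becomes -7; next final value 3
price_opt: r becomes -3; next (min(r, x) == (abs(x) % (y - 2))) evaluates to false; next hits division by zero so the output is ERROR
3 against ERROR: the behavior changed.
verdict: not equivalent; witness: x=1, y=-3
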